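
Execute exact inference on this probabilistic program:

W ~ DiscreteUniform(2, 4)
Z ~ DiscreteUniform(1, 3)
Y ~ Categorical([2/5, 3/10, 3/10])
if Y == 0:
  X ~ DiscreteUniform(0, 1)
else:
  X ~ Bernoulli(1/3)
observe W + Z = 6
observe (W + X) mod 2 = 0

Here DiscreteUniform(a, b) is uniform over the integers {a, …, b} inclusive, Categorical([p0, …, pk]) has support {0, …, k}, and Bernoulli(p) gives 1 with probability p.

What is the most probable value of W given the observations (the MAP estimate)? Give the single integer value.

Enumerate traces; 6 have nonzero weight after conditioning:
  (W=3, Z=3, Y=0, X=1) weight 1/45
  (W=3, Z=3, Y=1, X=1) weight 1/90
  (W=3, Z=3, Y=2, X=1) weight 1/90
  (W=4, Z=2, Y=0, X=0) weight 1/45
  (W=4, Z=2, Y=1, X=0) weight 1/45
  (W=4, Z=2, Y=2, X=0) weight 1/45
Group by W:
  weight(W=3) = 2/45
  weight(W=4) = 1/15
Total weight = 2/45 + 1/15 = 1/9
P(W=3 | obs) = 2/45 / 1/9 = 2/5
P(W=4 | obs) = 1/15 / 1/9 = 3/5
argmax = 4

argmax_v P(W = v | obs) = 4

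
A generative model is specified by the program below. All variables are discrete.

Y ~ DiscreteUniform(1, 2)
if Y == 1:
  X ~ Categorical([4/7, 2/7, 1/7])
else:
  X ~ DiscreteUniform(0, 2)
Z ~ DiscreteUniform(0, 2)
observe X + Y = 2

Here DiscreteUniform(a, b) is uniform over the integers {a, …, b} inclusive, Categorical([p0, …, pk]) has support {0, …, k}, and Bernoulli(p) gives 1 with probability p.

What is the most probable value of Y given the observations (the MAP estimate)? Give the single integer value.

argmax_v P(Y = v | obs) = 2

Enumerate traces; 6 have nonzero weight after conditioning:
  (Y=1, X=1, Z=0) weight 1/21
  (Y=1, X=1, Z=1) weight 1/21
  (Y=1, X=1, Z=2) weight 1/21
  (Y=2, X=0, Z=0) weight 1/18
  (Y=2, X=0, Z=1) weight 1/18
  (Y=2, X=0, Z=2) weight 1/18
Group by Y:
  weight(Y=1) = 1/7
  weight(Y=2) = 1/6
Total weight = 1/7 + 1/6 = 13/42
P(Y=1 | obs) = 1/7 / 13/42 = 6/13
P(Y=2 | obs) = 1/6 / 13/42 = 7/13
argmax = 2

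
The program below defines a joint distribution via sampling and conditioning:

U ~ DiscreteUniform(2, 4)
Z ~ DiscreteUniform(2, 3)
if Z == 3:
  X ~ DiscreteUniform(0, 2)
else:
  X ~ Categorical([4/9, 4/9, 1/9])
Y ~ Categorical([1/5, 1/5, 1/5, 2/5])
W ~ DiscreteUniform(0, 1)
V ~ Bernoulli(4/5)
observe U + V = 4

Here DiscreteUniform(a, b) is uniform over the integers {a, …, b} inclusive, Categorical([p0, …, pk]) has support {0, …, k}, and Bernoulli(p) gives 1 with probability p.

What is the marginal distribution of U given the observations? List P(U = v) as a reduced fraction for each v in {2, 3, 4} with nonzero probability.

Enumerate traces; 96 have nonzero weight after conditioning:
  (U=3, Z=2, X=0, Y=0, W=0, V=1) weight 4/675
  (U=3, Z=2, X=0, Y=0, W=1, V=1) weight 4/675
  (U=3, Z=2, X=0, Y=1, W=0, V=1) weight 4/675
  (U=3, Z=2, X=0, Y=1, W=1, V=1) weight 4/675
  (U=3, Z=2, X=0, Y=2, W=0, V=1) weight 4/675
  (U=3, Z=2, X=0, Y=2, W=1, V=1) weight 4/675
  (U=3, Z=2, X=0, Y=3, W=0, V=1) weight 8/675
  (U=3, Z=2, X=0, Y=3, W=1, V=1) weight 8/675
  (U=4, Z=2, X=0, Y=0, W=0, V=0) weight 1/675
  … 87 more
Group by U:
  weight(U=3) = 4/15
  weight(U=4) = 1/15
Total weight = 4/15 + 1/15 = 1/3
P(U=3 | obs) = 4/15 / 1/3 = 4/5
P(U=4 | obs) = 1/15 / 1/3 = 1/5

P(U=3) = 4/5, P(U=4) = 1/5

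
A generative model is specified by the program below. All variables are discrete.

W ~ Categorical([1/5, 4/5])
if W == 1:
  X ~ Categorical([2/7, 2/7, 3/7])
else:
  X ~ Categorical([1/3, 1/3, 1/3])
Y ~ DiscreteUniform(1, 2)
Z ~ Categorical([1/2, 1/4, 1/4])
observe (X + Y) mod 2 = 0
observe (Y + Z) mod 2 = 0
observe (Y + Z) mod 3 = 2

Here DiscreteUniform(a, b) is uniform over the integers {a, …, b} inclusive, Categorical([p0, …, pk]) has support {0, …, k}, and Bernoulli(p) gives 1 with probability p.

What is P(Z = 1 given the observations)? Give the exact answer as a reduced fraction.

P(Z = 1 | obs) = 31/179

Enumerate traces; 6 have nonzero weight after conditioning:
  (W=0, X=0, Y=2, Z=0) weight 1/60
  (W=0, X=1, Y=1, Z=1) weight 1/120
  (W=0, X=2, Y=2, Z=0) weight 1/60
  (W=1, X=0, Y=2, Z=0) weight 2/35
  (W=1, X=1, Y=1, Z=1) weight 1/35
  (W=1, X=2, Y=2, Z=0) weight 3/35
Group by Z:
  weight(Z=0) = 37/210
  weight(Z=1) = 31/840
Total weight = 37/210 + 31/840 = 179/840
P(Z=0 | obs) = 37/210 / 179/840 = 148/179
P(Z=1 | obs) = 31/840 / 179/840 = 31/179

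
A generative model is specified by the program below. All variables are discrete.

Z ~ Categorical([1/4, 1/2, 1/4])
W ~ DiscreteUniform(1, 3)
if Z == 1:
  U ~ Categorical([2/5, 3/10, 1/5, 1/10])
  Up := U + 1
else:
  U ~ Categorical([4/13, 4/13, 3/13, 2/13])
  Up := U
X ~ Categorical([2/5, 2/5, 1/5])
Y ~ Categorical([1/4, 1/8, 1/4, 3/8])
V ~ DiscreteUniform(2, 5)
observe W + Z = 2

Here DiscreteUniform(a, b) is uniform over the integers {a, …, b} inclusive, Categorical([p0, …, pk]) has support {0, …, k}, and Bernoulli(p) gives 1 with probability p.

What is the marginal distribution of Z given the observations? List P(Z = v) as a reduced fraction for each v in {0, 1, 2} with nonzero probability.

Enumerate traces; 384 have nonzero weight after conditioning:
  (Z=0, W=2, U=0, X=0, Y=0, V=2) weight 1/1560
  (Z=0, W=2, U=0, X=0, Y=0, V=3) weight 1/1560
  (Z=0, W=2, U=0, X=0, Y=0, V=4) weight 1/1560
  (Z=0, W=2, U=0, X=0, Y=0, V=5) weight 1/1560
  (Z=0, W=2, U=0, X=0, Y=1, V=2) weight 1/3120
  (Z=0, W=2, U=0, X=0, Y=1, V=3) weight 1/3120
  (Z=0, W=2, U=0, X=0, Y=1, V=4) weight 1/3120
  (Z=0, W=2, U=0, X=0, Y=1, V=5) weight 1/3120
  (Z=1, W=1, U=0, X=0, Y=0, V=2) weight 1/600
  … 375 more
Group by Z:
  weight(Z=0) = 1/12
  weight(Z=1) = 1/6
Total weight = 1/12 + 1/6 = 1/4
P(Z=0 | obs) = 1/12 / 1/4 = 1/3
P(Z=1 | obs) = 1/6 / 1/4 = 2/3

P(Z=0) = 1/3, P(Z=1) = 2/3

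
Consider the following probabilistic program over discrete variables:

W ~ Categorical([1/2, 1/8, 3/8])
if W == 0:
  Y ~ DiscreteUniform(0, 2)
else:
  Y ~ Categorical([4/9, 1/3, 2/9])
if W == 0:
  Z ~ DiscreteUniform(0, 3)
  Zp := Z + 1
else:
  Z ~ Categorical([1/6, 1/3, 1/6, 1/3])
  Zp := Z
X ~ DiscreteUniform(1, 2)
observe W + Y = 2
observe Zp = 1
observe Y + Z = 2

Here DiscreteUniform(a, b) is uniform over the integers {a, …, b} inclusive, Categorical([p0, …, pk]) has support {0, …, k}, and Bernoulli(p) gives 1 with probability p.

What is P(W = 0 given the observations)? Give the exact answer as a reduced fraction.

Enumerate traces; 4 have nonzero weight after conditioning:
  (W=0, Y=2, Z=0, X=1) weight 1/48
  (W=0, Y=2, Z=0, X=2) weight 1/48
  (W=1, Y=1, Z=1, X=1) weight 1/144
  (W=1, Y=1, Z=1, X=2) weight 1/144
Group by W:
  weight(W=0) = 1/24
  weight(W=1) = 1/72
Total weight = 1/24 + 1/72 = 1/18
P(W=0 | obs) = 1/24 / 1/18 = 3/4
P(W=1 | obs) = 1/72 / 1/18 = 1/4

P(W = 0 | obs) = 3/4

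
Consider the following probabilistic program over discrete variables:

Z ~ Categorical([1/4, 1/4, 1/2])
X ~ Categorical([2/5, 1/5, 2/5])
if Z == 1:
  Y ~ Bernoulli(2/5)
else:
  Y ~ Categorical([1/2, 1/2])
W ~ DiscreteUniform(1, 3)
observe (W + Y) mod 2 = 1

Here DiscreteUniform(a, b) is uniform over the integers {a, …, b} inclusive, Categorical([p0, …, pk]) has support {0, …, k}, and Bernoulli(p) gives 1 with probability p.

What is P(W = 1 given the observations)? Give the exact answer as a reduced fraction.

P(W = 1 | obs) = 21/61

Enumerate traces; 27 have nonzero weight after conditioning:
  (Z=0, X=0, Y=0, W=1) weight 1/60
  (Z=0, X=0, Y=0, W=3) weight 1/60
  (Z=0, X=0, Y=1, W=2) weight 1/60
  (Z=0, X=1, Y=0, W=1) weight 1/120
  (Z=0, X=1, Y=0, W=3) weight 1/120
  (Z=0, X=1, Y=1, W=2) weight 1/120
  (Z=0, X=2, Y=0, W=1) weight 1/60
  (Z=0, X=2, Y=0, W=3) weight 1/60
  … 19 more
Group by W:
  weight(W=1) = 7/40
  weight(W=2) = 19/120
  weight(W=3) = 7/40
Total weight = 7/40 + 19/120 + 7/40 = 61/120
P(W=1 | obs) = 7/40 / 61/120 = 21/61
P(W=2 | obs) = 19/120 / 61/120 = 19/61
P(W=3 | obs) = 7/40 / 61/120 = 21/61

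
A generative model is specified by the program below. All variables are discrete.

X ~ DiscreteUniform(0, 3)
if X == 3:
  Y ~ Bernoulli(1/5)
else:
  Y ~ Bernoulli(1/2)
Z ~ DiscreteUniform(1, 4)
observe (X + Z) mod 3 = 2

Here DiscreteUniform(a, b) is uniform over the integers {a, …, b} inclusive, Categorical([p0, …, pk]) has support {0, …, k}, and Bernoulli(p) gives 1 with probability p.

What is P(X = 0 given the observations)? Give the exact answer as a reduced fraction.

P(X = 0 | obs) = 1/5

Enumerate traces; 10 have nonzero weight after conditioning:
  (X=0, Y=0, Z=2) weight 1/32
  (X=0, Y=1, Z=2) weight 1/32
  (X=1, Y=0, Z=1) weight 1/32
  (X=1, Y=0, Z=4) weight 1/32
  (X=1, Y=1, Z=1) weight 1/32
  (X=1, Y=1, Z=4) weight 1/32
  (X=2, Y=0, Z=3) weight 1/32
  (X=2, Y=1, Z=3) weight 1/32
  (X=3, Y=0, Z=2) weight 1/20
  … 1 more
Group by X:
  weight(X=0) = 1/16
  weight(X=1) = 1/8
  weight(X=2) = 1/16
  weight(X=3) = 1/16
Total weight = 1/16 + 1/8 + 1/16 + 1/16 = 5/16
P(X=0 | obs) = 1/16 / 5/16 = 1/5
P(X=1 | obs) = 1/8 / 5/16 = 2/5
P(X=2 | obs) = 1/16 / 5/16 = 1/5
P(X=3 | obs) = 1/16 / 5/16 = 1/5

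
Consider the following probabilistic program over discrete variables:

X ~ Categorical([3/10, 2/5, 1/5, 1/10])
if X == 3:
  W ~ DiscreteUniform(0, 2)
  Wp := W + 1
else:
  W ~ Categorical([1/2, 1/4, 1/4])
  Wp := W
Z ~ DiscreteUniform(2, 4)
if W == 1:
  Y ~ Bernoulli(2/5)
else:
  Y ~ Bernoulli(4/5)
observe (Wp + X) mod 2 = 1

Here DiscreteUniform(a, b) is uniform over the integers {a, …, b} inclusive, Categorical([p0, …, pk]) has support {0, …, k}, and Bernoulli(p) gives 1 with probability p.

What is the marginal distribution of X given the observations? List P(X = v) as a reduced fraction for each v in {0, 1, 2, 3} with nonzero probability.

P(X=0) = 9/55, P(X=1) = 36/55, P(X=2) = 6/55, P(X=3) = 4/55

Enumerate traces; 30 have nonzero weight after conditioning:
  (X=0, W=1, Z=2, Y=0) weight 3/200
  (X=0, W=1, Z=2, Y=1) weight 1/100
  (X=0, W=1, Z=3, Y=0) weight 3/200
  (X=0, W=1, Z=3, Y=1) weight 1/100
  (X=0, W=1, Z=4, Y=0) weight 3/200
  (X=0, W=1, Z=4, Y=1) weight 1/100
  (X=1, W=0, Z=2, Y=0) weight 1/75
  (X=1, W=0, Z=2, Y=1) weight 4/75
  (X=2, W=1, Z=2, Y=0) weight 1/100
  (X=3, W=1, Z=2, Y=0) weight 1/150
  … 20 more
Group by X:
  weight(X=0) = 3/40
  weight(X=1) = 3/10
  weight(X=2) = 1/20
  weight(X=3) = 1/30
Total weight = 3/40 + 3/10 + 1/20 + 1/30 = 11/24
P(X=0 | obs) = 3/40 / 11/24 = 9/55
P(X=1 | obs) = 3/10 / 11/24 = 36/55
P(X=2 | obs) = 1/20 / 11/24 = 6/55
P(X=3 | obs) = 1/30 / 11/24 = 4/55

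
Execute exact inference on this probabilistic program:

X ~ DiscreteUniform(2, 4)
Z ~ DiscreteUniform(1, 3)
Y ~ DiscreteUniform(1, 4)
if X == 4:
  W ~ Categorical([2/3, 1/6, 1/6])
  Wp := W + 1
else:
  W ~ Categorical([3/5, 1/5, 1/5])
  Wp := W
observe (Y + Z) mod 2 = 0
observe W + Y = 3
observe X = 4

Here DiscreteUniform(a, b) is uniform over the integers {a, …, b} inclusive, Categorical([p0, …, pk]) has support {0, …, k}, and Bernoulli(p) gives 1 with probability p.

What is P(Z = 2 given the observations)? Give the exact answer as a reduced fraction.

P(Z = 2 | obs) = 1/11

Enumerate traces; 5 have nonzero weight after conditioning:
  (X=4, Z=1, Y=1, W=2) weight 1/216
  (X=4, Z=1, Y=3, W=0) weight 1/54
  (X=4, Z=2, Y=2, W=1) weight 1/216
  (X=4, Z=3, Y=1, W=2) weight 1/216
  (X=4, Z=3, Y=3, W=0) weight 1/54
Group by Z:
  weight(Z=1) = 5/216
  weight(Z=2) = 1/216
  weight(Z=3) = 5/216
Total weight = 5/216 + 1/216 + 5/216 = 11/216
P(Z=1 | obs) = 5/216 / 11/216 = 5/11
P(Z=2 | obs) = 1/216 / 11/216 = 1/11
P(Z=3 | obs) = 5/216 / 11/216 = 5/11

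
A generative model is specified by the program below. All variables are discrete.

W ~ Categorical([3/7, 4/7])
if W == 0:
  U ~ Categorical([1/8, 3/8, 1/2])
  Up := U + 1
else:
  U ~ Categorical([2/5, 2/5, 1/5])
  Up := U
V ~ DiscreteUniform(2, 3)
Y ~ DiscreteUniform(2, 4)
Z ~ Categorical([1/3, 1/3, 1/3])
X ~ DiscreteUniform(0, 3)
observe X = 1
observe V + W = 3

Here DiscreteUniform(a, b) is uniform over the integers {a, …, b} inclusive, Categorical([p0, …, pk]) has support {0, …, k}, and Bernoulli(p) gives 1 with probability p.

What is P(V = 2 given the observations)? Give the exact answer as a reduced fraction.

Enumerate traces; 54 have nonzero weight after conditioning:
  (W=0, U=0, V=3, Y=2, Z=0, X=1) weight 1/1344
  (W=0, U=0, V=3, Y=2, Z=1, X=1) weight 1/1344
  (W=0, U=0, V=3, Y=2, Z=2, X=1) weight 1/1344
  (W=0, U=0, V=3, Y=3, Z=0, X=1) weight 1/1344
  (W=0, U=0, V=3, Y=3, Z=1, X=1) weight 1/1344
  (W=0, U=0, V=3, Y=3, Z=2, X=1) weight 1/1344
  (W=0, U=0, V=3, Y=4, Z=0, X=1) weight 1/1344
  (W=0, U=0, V=3, Y=4, Z=1, X=1) weight 1/1344
  (W=1, U=0, V=2, Y=2, Z=0, X=1) weight 1/315
  … 45 more
Group by V:
  weight(V=2) = 1/14
  weight(V=3) = 3/56
Total weight = 1/14 + 3/56 = 1/8
P(V=2 | obs) = 1/14 / 1/8 = 4/7
P(V=3 | obs) = 3/56 / 1/8 = 3/7

P(V = 2 | obs) = 4/7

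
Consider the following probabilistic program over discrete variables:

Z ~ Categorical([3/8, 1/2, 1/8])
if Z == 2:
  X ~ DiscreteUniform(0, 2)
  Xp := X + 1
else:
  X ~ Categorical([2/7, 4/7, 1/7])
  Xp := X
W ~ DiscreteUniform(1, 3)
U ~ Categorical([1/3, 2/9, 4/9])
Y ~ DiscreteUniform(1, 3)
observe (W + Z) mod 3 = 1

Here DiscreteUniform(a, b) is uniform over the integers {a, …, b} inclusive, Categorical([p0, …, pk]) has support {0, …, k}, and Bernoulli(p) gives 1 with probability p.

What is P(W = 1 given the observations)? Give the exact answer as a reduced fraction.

Enumerate traces; 81 have nonzero weight after conditioning:
  (Z=0, X=0, W=1, U=0, Y=1) weight 1/252
  (Z=0, X=0, W=1, U=0, Y=2) weight 1/252
  (Z=0, X=0, W=1, U=0, Y=3) weight 1/252
  (Z=0, X=0, W=1, U=1, Y=1) weight 1/378
  (Z=0, X=0, W=1, U=1, Y=2) weight 1/378
  (Z=0, X=0, W=1, U=1, Y=3) weight 1/378
  (Z=0, X=0, W=1, U=2, Y=1) weight 1/189
  (Z=0, X=0, W=1, U=2, Y=2) weight 1/189
  (Z=1, X=0, W=3, U=0, Y=1) weight 1/189
  (Z=2, X=0, W=2, U=0, Y=1) weight 1/648
  … 71 more
Group by W:
  weight(W=1) = 1/8
  weight(W=2) = 1/24
  weight(W=3) = 1/6
Total weight = 1/8 + 1/24 + 1/6 = 1/3
P(W=1 | obs) = 1/8 / 1/3 = 3/8
P(W=2 | obs) = 1/24 / 1/3 = 1/8
P(W=3 | obs) = 1/6 / 1/3 = 1/2

P(W = 1 | obs) = 3/8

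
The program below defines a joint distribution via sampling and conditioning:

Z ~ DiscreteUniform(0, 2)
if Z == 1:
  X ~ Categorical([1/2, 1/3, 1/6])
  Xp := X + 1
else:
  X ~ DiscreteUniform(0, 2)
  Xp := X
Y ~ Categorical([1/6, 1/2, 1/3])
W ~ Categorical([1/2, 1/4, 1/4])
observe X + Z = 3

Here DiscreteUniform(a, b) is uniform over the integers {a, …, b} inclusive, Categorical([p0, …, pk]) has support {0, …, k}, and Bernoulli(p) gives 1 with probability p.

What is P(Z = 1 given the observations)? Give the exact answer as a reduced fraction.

Enumerate traces; 18 have nonzero weight after conditioning:
  (Z=1, X=2, Y=0, W=0) weight 1/216
  (Z=1, X=2, Y=0, W=1) weight 1/432
  (Z=1, X=2, Y=0, W=2) weight 1/432
  (Z=1, X=2, Y=1, W=0) weight 1/72
  (Z=1, X=2, Y=1, W=1) weight 1/144
  (Z=1, X=2, Y=1, W=2) weight 1/144
  (Z=1, X=2, Y=2, W=0) weight 1/108
  (Z=1, X=2, Y=2, W=1) weight 1/216
  (Z=2, X=1, Y=0, W=0) weight 1/108
  … 9 more
Group by Z:
  weight(Z=1) = 1/18
  weight(Z=2) = 1/9
Total weight = 1/18 + 1/9 = 1/6
P(Z=1 | obs) = 1/18 / 1/6 = 1/3
P(Z=2 | obs) = 1/9 / 1/6 = 2/3

P(Z = 1 | obs) = 1/3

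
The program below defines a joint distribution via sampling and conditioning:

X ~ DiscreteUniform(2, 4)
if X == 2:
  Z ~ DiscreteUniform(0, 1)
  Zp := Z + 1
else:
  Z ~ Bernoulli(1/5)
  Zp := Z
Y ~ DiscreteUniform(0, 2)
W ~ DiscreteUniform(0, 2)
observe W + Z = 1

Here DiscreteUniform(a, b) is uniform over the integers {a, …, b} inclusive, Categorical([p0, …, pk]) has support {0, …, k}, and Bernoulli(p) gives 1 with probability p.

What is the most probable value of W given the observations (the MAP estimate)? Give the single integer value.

argmax_v P(W = v | obs) = 1

Enumerate traces; 18 have nonzero weight after conditioning:
  (X=2, Z=0, Y=0, W=1) weight 1/54
  (X=2, Z=0, Y=1, W=1) weight 1/54
  (X=2, Z=0, Y=2, W=1) weight 1/54
  (X=2, Z=1, Y=0, W=0) weight 1/54
  (X=2, Z=1, Y=1, W=0) weight 1/54
  (X=2, Z=1, Y=2, W=0) weight 1/54
  (X=3, Z=0, Y=0, W=1) weight 4/135
  (X=3, Z=0, Y=1, W=1) weight 4/135
  … 10 more
Group by W:
  weight(W=0) = 1/10
  weight(W=1) = 7/30
Total weight = 1/10 + 7/30 = 1/3
P(W=0 | obs) = 1/10 / 1/3 = 3/10
P(W=1 | obs) = 7/30 / 1/3 = 7/10
argmax = 1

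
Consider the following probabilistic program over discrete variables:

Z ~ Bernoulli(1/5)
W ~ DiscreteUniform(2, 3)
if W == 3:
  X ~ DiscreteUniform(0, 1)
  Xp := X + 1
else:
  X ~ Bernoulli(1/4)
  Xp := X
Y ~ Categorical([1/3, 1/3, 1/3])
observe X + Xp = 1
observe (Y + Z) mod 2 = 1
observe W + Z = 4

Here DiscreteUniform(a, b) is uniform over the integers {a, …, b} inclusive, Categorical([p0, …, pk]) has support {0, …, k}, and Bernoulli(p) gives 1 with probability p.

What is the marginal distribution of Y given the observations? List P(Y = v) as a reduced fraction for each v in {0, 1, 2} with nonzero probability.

P(Y=0) = 1/2, P(Y=2) = 1/2

Enumerate traces; 2 have nonzero weight after conditioning:
  (Z=1, W=3, X=0, Y=0) weight 1/60
  (Z=1, W=3, X=0, Y=2) weight 1/60
Group by Y:
  weight(Y=0) = 1/60
  weight(Y=2) = 1/60
Total weight = 1/60 + 1/60 = 1/30
P(Y=0 | obs) = 1/60 / 1/30 = 1/2
P(Y=2 | obs) = 1/60 / 1/30 = 1/2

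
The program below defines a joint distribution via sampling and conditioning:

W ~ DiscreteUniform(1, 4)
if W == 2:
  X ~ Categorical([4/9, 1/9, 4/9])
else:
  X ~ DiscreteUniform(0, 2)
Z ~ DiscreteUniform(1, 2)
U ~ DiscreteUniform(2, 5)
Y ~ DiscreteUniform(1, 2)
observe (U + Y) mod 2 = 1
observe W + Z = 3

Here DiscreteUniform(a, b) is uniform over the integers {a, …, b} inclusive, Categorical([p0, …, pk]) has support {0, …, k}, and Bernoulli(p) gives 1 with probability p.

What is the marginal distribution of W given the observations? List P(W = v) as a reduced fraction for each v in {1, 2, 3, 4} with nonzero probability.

Enumerate traces; 24 have nonzero weight after conditioning:
  (W=1, X=0, Z=2, U=2, Y=1) weight 1/192
  (W=1, X=0, Z=2, U=3, Y=2) weight 1/192
  (W=1, X=0, Z=2, U=4, Y=1) weight 1/192
  (W=1, X=0, Z=2, U=5, Y=2) weight 1/192
  (W=1, X=1, Z=2, U=2, Y=1) weight 1/192
  (W=1, X=1, Z=2, U=3, Y=2) weight 1/192
  (W=1, X=1, Z=2, U=4, Y=1) weight 1/192
  (W=1, X=1, Z=2, U=5, Y=2) weight 1/192
  (W=2, X=0, Z=1, U=2, Y=1) weight 1/144
  … 15 more
Group by W:
  weight(W=1) = 1/16
  weight(W=2) = 1/16
Total weight = 1/16 + 1/16 = 1/8
P(W=1 | obs) = 1/16 / 1/8 = 1/2
P(W=2 | obs) = 1/16 / 1/8 = 1/2

P(W=1) = 1/2, P(W=2) = 1/2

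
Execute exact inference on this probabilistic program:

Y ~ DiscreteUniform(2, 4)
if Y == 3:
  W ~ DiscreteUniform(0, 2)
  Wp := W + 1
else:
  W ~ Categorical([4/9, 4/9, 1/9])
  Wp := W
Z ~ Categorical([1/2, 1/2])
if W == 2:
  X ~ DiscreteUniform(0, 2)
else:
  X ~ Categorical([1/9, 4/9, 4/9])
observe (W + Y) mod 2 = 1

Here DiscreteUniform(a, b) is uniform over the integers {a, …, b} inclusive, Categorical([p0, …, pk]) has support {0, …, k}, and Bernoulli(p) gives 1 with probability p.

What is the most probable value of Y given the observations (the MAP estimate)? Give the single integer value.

Enumerate traces; 24 have nonzero weight after conditioning:
  (Y=2, W=1, Z=0, X=0) weight 2/243
  (Y=2, W=1, Z=0, X=1) weight 8/243
  (Y=2, W=1, Z=0, X=2) weight 8/243
  (Y=2, W=1, Z=1, X=0) weight 2/243
  (Y=2, W=1, Z=1, X=1) weight 8/243
  (Y=2, W=1, Z=1, X=2) weight 8/243
  (Y=3, W=0, Z=0, X=0) weight 1/162
  (Y=3, W=0, Z=0, X=1) weight 2/81
  (Y=4, W=1, Z=0, X=0) weight 2/243
  … 15 more
Group by Y:
  weight(Y=2) = 4/27
  weight(Y=3) = 2/9
  weight(Y=4) = 4/27
Total weight = 4/27 + 2/9 + 4/27 = 14/27
P(Y=2 | obs) = 4/27 / 14/27 = 2/7
P(Y=3 | obs) = 2/9 / 14/27 = 3/7
P(Y=4 | obs) = 4/27 / 14/27 = 2/7
argmax = 3

argmax_v P(Y = v | obs) = 3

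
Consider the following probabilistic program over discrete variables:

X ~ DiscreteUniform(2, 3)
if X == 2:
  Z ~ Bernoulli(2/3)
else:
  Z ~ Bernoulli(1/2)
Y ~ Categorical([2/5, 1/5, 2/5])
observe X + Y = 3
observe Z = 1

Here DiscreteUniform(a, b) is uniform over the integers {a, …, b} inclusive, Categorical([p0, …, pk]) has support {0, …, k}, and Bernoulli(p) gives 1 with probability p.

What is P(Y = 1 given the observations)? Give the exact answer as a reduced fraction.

Enumerate traces; 2 have nonzero weight after conditioning:
  (X=2, Z=1, Y=1) weight 1/15
  (X=3, Z=1, Y=0) weight 1/10
Group by Y:
  weight(Y=0) = 1/10
  weight(Y=1) = 1/15
Total weight = 1/10 + 1/15 = 1/6
P(Y=0 | obs) = 1/10 / 1/6 = 3/5
P(Y=1 | obs) = 1/15 / 1/6 = 2/5

P(Y = 1 | obs) = 2/5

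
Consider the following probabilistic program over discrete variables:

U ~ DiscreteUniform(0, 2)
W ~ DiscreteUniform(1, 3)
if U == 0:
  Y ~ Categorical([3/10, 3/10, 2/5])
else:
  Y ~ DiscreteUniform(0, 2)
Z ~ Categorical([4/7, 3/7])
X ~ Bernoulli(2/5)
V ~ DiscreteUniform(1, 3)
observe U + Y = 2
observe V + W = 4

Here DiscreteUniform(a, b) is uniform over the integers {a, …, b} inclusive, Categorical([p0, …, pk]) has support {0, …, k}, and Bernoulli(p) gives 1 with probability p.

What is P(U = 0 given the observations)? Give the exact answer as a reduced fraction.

Enumerate traces; 36 have nonzero weight after conditioning:
  (U=0, W=1, Y=2, Z=0, X=0, V=3) weight 8/1575
  (U=0, W=1, Y=2, Z=0, X=1, V=3) weight 16/4725
  (U=0, W=1, Y=2, Z=1, X=0, V=3) weight 2/525
  (U=0, W=1, Y=2, Z=1, X=1, V=3) weight 4/1575
  (U=0, W=2, Y=2, Z=0, X=0, V=2) weight 8/1575
  (U=0, W=2, Y=2, Z=0, X=1, V=2) weight 16/4725
  (U=0, W=2, Y=2, Z=1, X=0, V=2) weight 2/525
  (U=0, W=2, Y=2, Z=1, X=1, V=2) weight 4/1575
  (U=1, W=1, Y=1, Z=0, X=0, V=3) weight 4/945
  (U=2, W=1, Y=0, Z=0, X=0, V=3) weight 4/945
  … 26 more
Group by U:
  weight(U=0) = 2/45
  weight(U=1) = 1/27
  weight(U=2) = 1/27
Total weight = 2/45 + 1/27 + 1/27 = 16/135
P(U=0 | obs) = 2/45 / 16/135 = 3/8
P(U=1 | obs) = 1/27 / 16/135 = 5/16
P(U=2 | obs) = 1/27 / 16/135 = 5/16

P(U = 0 | obs) = 3/8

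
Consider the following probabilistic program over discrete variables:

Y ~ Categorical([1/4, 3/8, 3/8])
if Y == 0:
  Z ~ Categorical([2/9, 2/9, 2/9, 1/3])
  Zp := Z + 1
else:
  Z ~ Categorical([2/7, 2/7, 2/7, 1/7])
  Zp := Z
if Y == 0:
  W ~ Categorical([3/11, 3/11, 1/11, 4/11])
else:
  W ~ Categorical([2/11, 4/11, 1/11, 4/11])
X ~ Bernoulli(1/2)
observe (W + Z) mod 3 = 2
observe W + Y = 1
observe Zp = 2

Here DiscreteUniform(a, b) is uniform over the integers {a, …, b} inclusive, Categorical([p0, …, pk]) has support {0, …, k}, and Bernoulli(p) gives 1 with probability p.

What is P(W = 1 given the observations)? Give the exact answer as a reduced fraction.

P(W = 1 | obs) = 7/16

Enumerate traces; 4 have nonzero weight after conditioning:
  (Y=0, Z=1, W=1, X=0) weight 1/132
  (Y=0, Z=1, W=1, X=1) weight 1/132
  (Y=1, Z=2, W=0, X=0) weight 3/308
  (Y=1, Z=2, W=0, X=1) weight 3/308
Group by W:
  weight(W=0) = 3/154
  weight(W=1) = 1/66
Total weight = 3/154 + 1/66 = 8/231
P(W=0 | obs) = 3/154 / 8/231 = 9/16
P(W=1 | obs) = 1/66 / 8/231 = 7/16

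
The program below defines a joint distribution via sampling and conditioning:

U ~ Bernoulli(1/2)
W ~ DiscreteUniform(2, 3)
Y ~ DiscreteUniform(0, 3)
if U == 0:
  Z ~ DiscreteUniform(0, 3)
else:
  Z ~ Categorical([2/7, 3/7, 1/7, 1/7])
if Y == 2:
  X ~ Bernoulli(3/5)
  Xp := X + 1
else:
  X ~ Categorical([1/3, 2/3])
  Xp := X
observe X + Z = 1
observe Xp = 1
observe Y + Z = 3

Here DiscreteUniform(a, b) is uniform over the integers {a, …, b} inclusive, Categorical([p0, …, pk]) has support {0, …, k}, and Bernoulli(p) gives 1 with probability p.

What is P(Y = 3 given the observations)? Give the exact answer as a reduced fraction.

P(Y = 3 | obs) = 25/44

Enumerate traces; 8 have nonzero weight after conditioning:
  (U=0, W=2, Y=2, Z=1, X=0) weight 1/160
  (U=0, W=2, Y=3, Z=0, X=1) weight 1/96
  (U=0, W=3, Y=2, Z=1, X=0) weight 1/160
  (U=0, W=3, Y=3, Z=0, X=1) weight 1/96
  (U=1, W=2, Y=2, Z=1, X=0) weight 3/280
  (U=1, W=2, Y=3, Z=0, X=1) weight 1/84
  (U=1, W=3, Y=2, Z=1, X=0) weight 3/280
  (U=1, W=3, Y=3, Z=0, X=1) weight 1/84
Group by Y:
  weight(Y=2) = 19/560
  weight(Y=3) = 5/112
Total weight = 19/560 + 5/112 = 11/140
P(Y=2 | obs) = 19/560 / 11/140 = 19/44
P(Y=3 | obs) = 5/112 / 11/140 = 25/44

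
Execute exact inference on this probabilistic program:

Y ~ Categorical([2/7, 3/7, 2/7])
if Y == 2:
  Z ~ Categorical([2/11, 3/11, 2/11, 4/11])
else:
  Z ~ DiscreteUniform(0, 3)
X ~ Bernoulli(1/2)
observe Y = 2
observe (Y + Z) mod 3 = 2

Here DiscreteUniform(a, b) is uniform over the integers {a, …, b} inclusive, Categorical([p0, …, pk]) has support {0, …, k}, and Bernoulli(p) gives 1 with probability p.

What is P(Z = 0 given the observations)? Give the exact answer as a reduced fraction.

P(Z = 0 | obs) = 1/3

Enumerate traces; 4 have nonzero weight after conditioning:
  (Y=2, Z=0, X=0) weight 2/77
  (Y=2, Z=0, X=1) weight 2/77
  (Y=2, Z=3, X=0) weight 4/77
  (Y=2, Z=3, X=1) weight 4/77
Group by Z:
  weight(Z=0) = 4/77
  weight(Z=3) = 8/77
Total weight = 4/77 + 8/77 = 12/77
P(Z=0 | obs) = 4/77 / 12/77 = 1/3
P(Z=3 | obs) = 8/77 / 12/77 = 2/3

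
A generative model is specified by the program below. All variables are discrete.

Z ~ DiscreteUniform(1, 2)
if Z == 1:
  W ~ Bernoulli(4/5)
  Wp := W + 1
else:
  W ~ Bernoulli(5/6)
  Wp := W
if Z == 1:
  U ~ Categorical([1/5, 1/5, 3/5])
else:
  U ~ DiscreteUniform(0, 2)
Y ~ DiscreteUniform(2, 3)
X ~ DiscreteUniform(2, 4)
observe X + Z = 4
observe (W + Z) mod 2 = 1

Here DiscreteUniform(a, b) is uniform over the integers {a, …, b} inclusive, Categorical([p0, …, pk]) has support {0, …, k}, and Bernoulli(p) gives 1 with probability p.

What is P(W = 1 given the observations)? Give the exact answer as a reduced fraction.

Enumerate traces; 12 have nonzero weight after conditioning:
  (Z=1, W=0, U=0, Y=2, X=3) weight 1/300
  (Z=1, W=0, U=0, Y=3, X=3) weight 1/300
  (Z=1, W=0, U=1, Y=2, X=3) weight 1/300
  (Z=1, W=0, U=1, Y=3, X=3) weight 1/300
  (Z=1, W=0, U=2, Y=2, X=3) weight 1/100
  (Z=1, W=0, U=2, Y=3, X=3) weight 1/100
  (Z=2, W=1, U=0, Y=2, X=2) weight 5/216
  (Z=2, W=1, U=0, Y=3, X=2) weight 5/216
  … 4 more
Group by W:
  weight(W=0) = 1/30
  weight(W=1) = 5/36
Total weight = 1/30 + 5/36 = 31/180
P(W=0 | obs) = 1/30 / 31/180 = 6/31
P(W=1 | obs) = 5/36 / 31/180 = 25/31

P(W = 1 | obs) = 25/31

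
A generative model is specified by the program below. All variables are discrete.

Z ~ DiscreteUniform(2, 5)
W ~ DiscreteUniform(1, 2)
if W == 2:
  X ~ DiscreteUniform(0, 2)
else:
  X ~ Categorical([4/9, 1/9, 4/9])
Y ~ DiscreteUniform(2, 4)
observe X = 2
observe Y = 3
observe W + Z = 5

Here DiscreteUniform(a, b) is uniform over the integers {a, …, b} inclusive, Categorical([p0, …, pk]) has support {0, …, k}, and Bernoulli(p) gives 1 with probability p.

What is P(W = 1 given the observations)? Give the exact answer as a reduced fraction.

Enumerate traces; 2 have nonzero weight after conditioning:
  (Z=3, W=2, X=2, Y=3) weight 1/72
  (Z=4, W=1, X=2, Y=3) weight 1/54
Group by W:
  weight(W=1) = 1/54
  weight(W=2) = 1/72
Total weight = 1/54 + 1/72 = 7/216
P(W=1 | obs) = 1/54 / 7/216 = 4/7
P(W=2 | obs) = 1/72 / 7/216 = 3/7

P(W = 1 | obs) = 4/7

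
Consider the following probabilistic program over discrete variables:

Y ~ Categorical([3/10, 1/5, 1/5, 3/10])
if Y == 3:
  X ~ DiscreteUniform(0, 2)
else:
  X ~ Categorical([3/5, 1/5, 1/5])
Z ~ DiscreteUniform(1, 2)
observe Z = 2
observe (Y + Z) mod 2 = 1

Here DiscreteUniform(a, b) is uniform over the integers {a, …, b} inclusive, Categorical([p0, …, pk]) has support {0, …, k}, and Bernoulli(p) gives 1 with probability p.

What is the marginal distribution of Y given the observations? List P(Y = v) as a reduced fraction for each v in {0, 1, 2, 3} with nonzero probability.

Enumerate traces; 6 have nonzero weight after conditioning:
  (Y=1, X=0, Z=2) weight 3/50
  (Y=1, X=1, Z=2) weight 1/50
  (Y=1, X=2, Z=2) weight 1/50
  (Y=3, X=0, Z=2) weight 1/20
  (Y=3, X=1, Z=2) weight 1/20
  (Y=3, X=2, Z=2) weight 1/20
Group by Y:
  weight(Y=1) = 1/10
  weight(Y=3) = 3/20
Total weight = 1/10 + 3/20 = 1/4
P(Y=1 | obs) = 1/10 / 1/4 = 2/5
P(Y=3 | obs) = 3/20 / 1/4 = 3/5

P(Y=1) = 2/5, P(Y=3) = 3/5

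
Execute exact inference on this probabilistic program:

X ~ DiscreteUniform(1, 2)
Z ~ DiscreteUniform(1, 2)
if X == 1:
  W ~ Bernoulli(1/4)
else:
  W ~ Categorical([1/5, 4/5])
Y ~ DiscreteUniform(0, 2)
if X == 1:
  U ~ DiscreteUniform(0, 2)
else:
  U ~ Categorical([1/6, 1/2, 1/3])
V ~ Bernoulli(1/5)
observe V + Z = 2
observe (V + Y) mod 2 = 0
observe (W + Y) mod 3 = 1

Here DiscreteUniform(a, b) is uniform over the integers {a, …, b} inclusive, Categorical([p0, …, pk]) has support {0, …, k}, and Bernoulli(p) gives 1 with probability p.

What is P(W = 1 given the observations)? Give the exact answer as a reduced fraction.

Enumerate traces; 12 have nonzero weight after conditioning:
  (X=1, Z=1, W=0, Y=1, U=0, V=1) weight 1/240
  (X=1, Z=1, W=0, Y=1, U=1, V=1) weight 1/240
  (X=1, Z=1, W=0, Y=1, U=2, V=1) weight 1/240
  (X=1, Z=2, W=1, Y=0, U=0, V=0) weight 1/180
  (X=1, Z=2, W=1, Y=0, U=1, V=0) weight 1/180
  (X=1, Z=2, W=1, Y=0, U=2, V=0) weight 1/180
  (X=2, Z=1, W=0, Y=1, U=0, V=1) weight 1/1800
  (X=2, Z=1, W=0, Y=1, U=1, V=1) weight 1/600
  … 4 more
Group by W:
  weight(W=0) = 19/1200
  weight(W=1) = 7/100
Total weight = 19/1200 + 7/100 = 103/1200
P(W=0 | obs) = 19/1200 / 103/1200 = 19/103
P(W=1 | obs) = 7/100 / 103/1200 = 84/103

P(W = 1 | obs) = 84/103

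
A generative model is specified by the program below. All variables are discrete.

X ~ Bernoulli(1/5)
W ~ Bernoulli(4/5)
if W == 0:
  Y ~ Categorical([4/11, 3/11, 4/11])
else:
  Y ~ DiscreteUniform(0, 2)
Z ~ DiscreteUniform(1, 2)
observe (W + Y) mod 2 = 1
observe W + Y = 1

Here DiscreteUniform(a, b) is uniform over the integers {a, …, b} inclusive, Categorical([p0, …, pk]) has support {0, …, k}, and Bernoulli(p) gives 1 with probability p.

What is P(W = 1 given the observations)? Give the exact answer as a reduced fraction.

Enumerate traces; 8 have nonzero weight after conditioning:
  (X=0, W=0, Y=1, Z=1) weight 6/275
  (X=0, W=0, Y=1, Z=2) weight 6/275
  (X=0, W=1, Y=0, Z=1) weight 8/75
  (X=0, W=1, Y=0, Z=2) weight 8/75
  (X=1, W=0, Y=1, Z=1) weight 3/550
  (X=1, W=0, Y=1, Z=2) weight 3/550
  (X=1, W=1, Y=0, Z=1) weight 2/75
  (X=1, W=1, Y=0, Z=2) weight 2/75
Group by W:
  weight(W=0) = 3/55
  weight(W=1) = 4/15
Total weight = 3/55 + 4/15 = 53/165
P(W=0 | obs) = 3/55 / 53/165 = 9/53
P(W=1 | obs) = 4/15 / 53/165 = 44/53

P(W = 1 | obs) = 44/53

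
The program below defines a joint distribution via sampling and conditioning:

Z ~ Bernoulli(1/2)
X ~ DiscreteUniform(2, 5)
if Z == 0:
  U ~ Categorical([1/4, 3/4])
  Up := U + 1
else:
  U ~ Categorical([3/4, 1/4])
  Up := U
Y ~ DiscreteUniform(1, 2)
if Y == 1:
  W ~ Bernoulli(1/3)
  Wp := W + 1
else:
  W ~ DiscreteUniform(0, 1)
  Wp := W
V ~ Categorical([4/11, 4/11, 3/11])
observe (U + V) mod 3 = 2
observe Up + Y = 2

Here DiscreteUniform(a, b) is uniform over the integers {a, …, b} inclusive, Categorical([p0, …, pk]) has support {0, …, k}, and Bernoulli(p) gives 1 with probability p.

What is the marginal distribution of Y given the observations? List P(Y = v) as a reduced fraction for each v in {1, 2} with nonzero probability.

P(Y=1) = 7/16, P(Y=2) = 9/16

Enumerate traces; 24 have nonzero weight after conditioning:
  (Z=0, X=2, U=0, Y=1, W=0, V=2) weight 1/352
  (Z=0, X=2, U=0, Y=1, W=1, V=2) weight 1/704
  (Z=0, X=3, U=0, Y=1, W=0, V=2) weight 1/352
  (Z=0, X=3, U=0, Y=1, W=1, V=2) weight 1/704
  (Z=0, X=4, U=0, Y=1, W=0, V=2) weight 1/352
  (Z=0, X=4, U=0, Y=1, W=1, V=2) weight 1/704
  (Z=0, X=5, U=0, Y=1, W=0, V=2) weight 1/352
  (Z=0, X=5, U=0, Y=1, W=1, V=2) weight 1/704
  (Z=1, X=2, U=0, Y=2, W=0, V=2) weight 9/1408
  … 15 more
Group by Y:
  weight(Y=1) = 7/176
  weight(Y=2) = 9/176
Total weight = 7/176 + 9/176 = 1/11
P(Y=1 | obs) = 7/176 / 1/11 = 7/16
P(Y=2 | obs) = 9/176 / 1/11 = 9/16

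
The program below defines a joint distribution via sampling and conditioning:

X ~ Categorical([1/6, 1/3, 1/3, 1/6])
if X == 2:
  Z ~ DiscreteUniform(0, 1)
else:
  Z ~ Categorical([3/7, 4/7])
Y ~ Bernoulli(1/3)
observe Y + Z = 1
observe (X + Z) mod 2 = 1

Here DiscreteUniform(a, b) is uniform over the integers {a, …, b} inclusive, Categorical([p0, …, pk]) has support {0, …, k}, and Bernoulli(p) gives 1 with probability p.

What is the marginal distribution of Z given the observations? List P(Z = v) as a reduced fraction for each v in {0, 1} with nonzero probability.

P(Z=0) = 9/31, P(Z=1) = 22/31

Enumerate traces; 4 have nonzero weight after conditioning:
  (X=0, Z=1, Y=0) weight 4/63
  (X=1, Z=0, Y=1) weight 1/21
  (X=2, Z=1, Y=0) weight 1/9
  (X=3, Z=0, Y=1) weight 1/42
Group by Z:
  weight(Z=0) = 1/14
  weight(Z=1) = 11/63
Total weight = 1/14 + 11/63 = 31/126
P(Z=0 | obs) = 1/14 / 31/126 = 9/31
P(Z=1 | obs) = 11/63 / 31/126 = 22/31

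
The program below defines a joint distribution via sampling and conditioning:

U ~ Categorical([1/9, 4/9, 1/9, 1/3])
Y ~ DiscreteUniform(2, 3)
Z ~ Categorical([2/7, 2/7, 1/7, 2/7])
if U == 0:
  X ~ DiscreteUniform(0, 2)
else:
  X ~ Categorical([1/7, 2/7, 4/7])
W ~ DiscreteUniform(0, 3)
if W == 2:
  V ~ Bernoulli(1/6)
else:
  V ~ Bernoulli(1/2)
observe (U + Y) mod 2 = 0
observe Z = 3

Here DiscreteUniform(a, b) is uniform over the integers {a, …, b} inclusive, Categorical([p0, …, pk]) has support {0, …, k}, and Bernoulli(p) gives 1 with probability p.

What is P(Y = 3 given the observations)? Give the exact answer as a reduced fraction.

Enumerate traces; 96 have nonzero weight after conditioning:
  (U=0, Y=2, Z=3, X=0, W=0, V=0) weight 1/1512
  (U=0, Y=2, Z=3, X=0, W=0, V=1) weight 1/1512
  (U=0, Y=2, Z=3, X=0, W=1, V=0) weight 1/1512
  (U=0, Y=2, Z=3, X=0, W=1, V=1) weight 1/1512
  (U=0, Y=2, Z=3, X=0, W=2, V=0) weight 5/4536
  (U=0, Y=2, Z=3, X=0, W=2, V=1) weight 1/4536
  (U=0, Y=2, Z=3, X=0, W=3, V=0) weight 1/1512
  (U=0, Y=2, Z=3, X=0, W=3, V=1) weight 1/1512
  (U=1, Y=3, Z=3, X=0, W=0, V=0) weight 1/882
  … 87 more
Group by Y:
  weight(Y=2) = 2/63
  weight(Y=3) = 1/9
Total weight = 2/63 + 1/9 = 1/7
P(Y=2 | obs) = 2/63 / 1/7 = 2/9
P(Y=3 | obs) = 1/9 / 1/7 = 7/9

P(Y = 3 | obs) = 7/9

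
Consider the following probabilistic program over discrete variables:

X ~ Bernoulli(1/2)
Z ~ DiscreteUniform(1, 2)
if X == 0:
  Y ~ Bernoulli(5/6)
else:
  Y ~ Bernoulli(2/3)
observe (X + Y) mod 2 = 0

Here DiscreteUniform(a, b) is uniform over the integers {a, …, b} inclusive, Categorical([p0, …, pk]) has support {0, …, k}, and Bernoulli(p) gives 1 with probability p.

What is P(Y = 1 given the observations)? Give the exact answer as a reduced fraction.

Enumerate traces; 4 have nonzero weight after conditioning:
  (X=0, Z=1, Y=0) weight 1/24
  (X=0, Z=2, Y=0) weight 1/24
  (X=1, Z=1, Y=1) weight 1/6
  (X=1, Z=2, Y=1) weight 1/6
Group by Y:
  weight(Y=0) = 1/12
  weight(Y=1) = 1/3
Total weight = 1/12 + 1/3 = 5/12
P(Y=0 | obs) = 1/12 / 5/12 = 1/5
P(Y=1 | obs) = 1/3 / 5/12 = 4/5

P(Y = 1 | obs) = 4/5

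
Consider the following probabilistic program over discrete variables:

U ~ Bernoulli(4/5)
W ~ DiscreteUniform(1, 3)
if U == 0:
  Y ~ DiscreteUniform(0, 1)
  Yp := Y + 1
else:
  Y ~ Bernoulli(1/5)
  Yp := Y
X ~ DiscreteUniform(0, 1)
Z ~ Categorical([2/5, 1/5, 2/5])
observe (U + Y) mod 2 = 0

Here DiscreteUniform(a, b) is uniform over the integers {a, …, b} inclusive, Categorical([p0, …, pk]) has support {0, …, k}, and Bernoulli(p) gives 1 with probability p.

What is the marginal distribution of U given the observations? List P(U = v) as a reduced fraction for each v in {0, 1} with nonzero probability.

Enumerate traces; 36 have nonzero weight after conditioning:
  (U=0, W=1, Y=0, X=0, Z=0) weight 1/150
  (U=0, W=1, Y=0, X=0, Z=1) weight 1/300
  (U=0, W=1, Y=0, X=0, Z=2) weight 1/150
  (U=0, W=1, Y=0, X=1, Z=0) weight 1/150
  (U=0, W=1, Y=0, X=1, Z=1) weight 1/300
  (U=0, W=1, Y=0, X=1, Z=2) weight 1/150
  (U=0, W=2, Y=0, X=0, Z=0) weight 1/150
  (U=0, W=2, Y=0, X=0, Z=1) weight 1/300
  (U=1, W=1, Y=1, X=0, Z=0) weight 4/375
  … 27 more
Group by U:
  weight(U=0) = 1/10
  weight(U=1) = 4/25
Total weight = 1/10 + 4/25 = 13/50
P(U=0 | obs) = 1/10 / 13/50 = 5/13
P(U=1 | obs) = 4/25 / 13/50 = 8/13

P(U=0) = 5/13, P(U=1) = 8/13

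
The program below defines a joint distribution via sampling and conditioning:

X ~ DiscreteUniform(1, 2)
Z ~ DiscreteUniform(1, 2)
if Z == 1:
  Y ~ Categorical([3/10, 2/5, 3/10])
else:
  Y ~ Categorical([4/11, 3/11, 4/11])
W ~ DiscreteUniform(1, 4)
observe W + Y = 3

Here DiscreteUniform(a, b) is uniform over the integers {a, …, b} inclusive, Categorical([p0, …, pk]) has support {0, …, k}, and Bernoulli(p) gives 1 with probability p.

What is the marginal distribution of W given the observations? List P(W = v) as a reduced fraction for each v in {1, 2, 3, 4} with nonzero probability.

P(W=1) = 73/220, P(W=2) = 37/110, P(W=3) = 73/220

Enumerate traces; 12 have nonzero weight after conditioning:
  (X=1, Z=1, Y=0, W=3) weight 3/160
  (X=1, Z=1, Y=1, W=2) weight 1/40
  (X=1, Z=1, Y=2, W=1) weight 3/160
  (X=1, Z=2, Y=0, W=3) weight 1/44
  (X=1, Z=2, Y=1, W=2) weight 3/176
  (X=1, Z=2, Y=2, W=1) weight 1/44
  (X=2, Z=1, Y=0, W=3) weight 3/160
  (X=2, Z=1, Y=1, W=2) weight 1/40
  … 4 more
Group by W:
  weight(W=1) = 73/880
  weight(W=2) = 37/440
  weight(W=3) = 73/880
Total weight = 73/880 + 37/440 + 73/880 = 1/4
P(W=1 | obs) = 73/880 / 1/4 = 73/220
P(W=2 | obs) = 37/440 / 1/4 = 37/110
P(W=3 | obs) = 73/880 / 1/4 = 73/220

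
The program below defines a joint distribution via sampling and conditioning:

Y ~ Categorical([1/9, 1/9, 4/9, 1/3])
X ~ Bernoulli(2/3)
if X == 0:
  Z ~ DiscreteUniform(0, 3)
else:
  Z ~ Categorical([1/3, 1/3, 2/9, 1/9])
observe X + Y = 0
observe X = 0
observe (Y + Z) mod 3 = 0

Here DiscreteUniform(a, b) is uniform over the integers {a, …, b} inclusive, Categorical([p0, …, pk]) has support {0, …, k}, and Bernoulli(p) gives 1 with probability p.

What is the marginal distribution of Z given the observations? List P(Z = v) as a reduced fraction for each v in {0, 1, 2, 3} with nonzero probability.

Enumerate traces; 2 have nonzero weight after conditioning:
  (Y=0, X=0, Z=0) weight 1/108
  (Y=0, X=0, Z=3) weight 1/108
Group by Z:
  weight(Z=0) = 1/108
  weight(Z=3) = 1/108
Total weight = 1/108 + 1/108 = 1/54
P(Z=0 | obs) = 1/108 / 1/54 = 1/2
P(Z=3 | obs) = 1/108 / 1/54 = 1/2

P(Z=0) = 1/2, P(Z=3) = 1/2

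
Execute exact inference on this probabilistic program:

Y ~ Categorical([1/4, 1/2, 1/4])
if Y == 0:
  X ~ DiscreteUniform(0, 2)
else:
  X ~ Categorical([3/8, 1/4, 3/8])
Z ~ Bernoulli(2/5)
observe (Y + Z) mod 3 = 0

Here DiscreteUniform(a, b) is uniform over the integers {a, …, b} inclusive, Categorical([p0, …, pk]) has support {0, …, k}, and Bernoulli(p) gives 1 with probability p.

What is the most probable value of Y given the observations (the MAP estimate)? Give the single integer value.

Enumerate traces; 6 have nonzero weight after conditioning:
  (Y=0, X=0, Z=0) weight 1/20
  (Y=0, X=1, Z=0) weight 1/20
  (Y=0, X=2, Z=0) weight 1/20
  (Y=2, X=0, Z=1) weight 3/80
  (Y=2, X=1, Z=1) weight 1/40
  (Y=2, X=2, Z=1) weight 3/80
Group by Y:
  weight(Y=0) = 3/20
  weight(Y=2) = 1/10
Total weight = 3/20 + 1/10 = 1/4
P(Y=0 | obs) = 3/20 / 1/4 = 3/5
P(Y=2 | obs) = 1/10 / 1/4 = 2/5
argmax = 0

argmax_v P(Y = v | obs) = 0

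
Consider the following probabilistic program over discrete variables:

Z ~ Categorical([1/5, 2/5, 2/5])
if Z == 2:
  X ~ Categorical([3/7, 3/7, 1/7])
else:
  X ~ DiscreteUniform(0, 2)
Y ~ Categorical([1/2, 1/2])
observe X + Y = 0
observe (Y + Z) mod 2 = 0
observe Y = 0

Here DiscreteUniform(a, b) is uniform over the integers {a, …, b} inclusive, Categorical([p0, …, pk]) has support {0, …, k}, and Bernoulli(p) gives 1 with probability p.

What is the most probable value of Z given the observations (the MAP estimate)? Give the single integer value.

argmax_v P(Z = v | obs) = 2

Enumerate traces; 2 have nonzero weight after conditioning:
  (Z=0, X=0, Y=0) weight 1/30
  (Z=2, X=0, Y=0) weight 3/35
Group by Z:
  weight(Z=0) = 1/30
  weight(Z=2) = 3/35
Total weight = 1/30 + 3/35 = 5/42
P(Z=0 | obs) = 1/30 / 5/42 = 7/25
P(Z=2 | obs) = 3/35 / 5/42 = 18/25
argmax = 2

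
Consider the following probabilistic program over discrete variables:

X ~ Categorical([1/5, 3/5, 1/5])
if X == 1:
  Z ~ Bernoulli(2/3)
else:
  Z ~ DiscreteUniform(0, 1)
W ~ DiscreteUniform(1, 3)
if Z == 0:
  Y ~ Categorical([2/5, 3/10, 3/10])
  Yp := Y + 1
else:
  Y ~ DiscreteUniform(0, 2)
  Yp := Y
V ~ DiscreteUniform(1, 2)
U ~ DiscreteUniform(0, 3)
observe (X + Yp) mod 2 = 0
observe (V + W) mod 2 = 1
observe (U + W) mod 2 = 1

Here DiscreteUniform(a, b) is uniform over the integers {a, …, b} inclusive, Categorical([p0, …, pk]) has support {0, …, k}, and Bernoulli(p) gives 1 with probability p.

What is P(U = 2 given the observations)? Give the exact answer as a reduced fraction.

Enumerate traces; 54 have nonzero weight after conditioning:
  (X=0, Z=0, W=1, Y=1, V=2, U=0) weight 1/800
  (X=0, Z=0, W=1, Y=1, V=2, U=2) weight 1/800
  (X=0, Z=0, W=2, Y=1, V=1, U=1) weight 1/800
  (X=0, Z=0, W=2, Y=1, V=1, U=3) weight 1/800
  (X=0, Z=0, W=3, Y=1, V=2, U=0) weight 1/800
  (X=0, Z=0, W=3, Y=1, V=2, U=2) weight 1/800
  (X=0, Z=1, W=1, Y=0, V=2, U=0) weight 1/720
  (X=0, Z=1, W=1, Y=0, V=2, U=2) weight 1/720
  … 46 more
Group by U:
  weight(U=0) = 7/180
  weight(U=1) = 7/360
  weight(U=2) = 7/180
  weight(U=3) = 7/360
Total weight = 7/180 + 7/360 + 7/180 + 7/360 = 7/60
P(U=0 | obs) = 7/180 / 7/60 = 1/3
P(U=1 | obs) = 7/360 / 7/60 = 1/6
P(U=2 | obs) = 7/180 / 7/60 = 1/3
P(U=3 | obs) = 7/360 / 7/60 = 1/6

P(U = 2 | obs) = 1/3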